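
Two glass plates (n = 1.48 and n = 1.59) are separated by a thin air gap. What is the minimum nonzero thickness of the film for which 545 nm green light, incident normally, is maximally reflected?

136 nm

Ray reflecting at the top interface goes from n = 1.48 toward n = 1.0: no phase shift.
Bottom surface (1.0 → 1.59): reflection off a higher-index medium gives a half-wave phase shift.
Exactly one π shift → a net half-wave offset.
With one net inversion, constructive interference in reflection requires 2 n t = (m + ½) λ.
Minimum at m = 0: t = λ / (4 n) = 545 / (4 × 1.0) = 136 nm.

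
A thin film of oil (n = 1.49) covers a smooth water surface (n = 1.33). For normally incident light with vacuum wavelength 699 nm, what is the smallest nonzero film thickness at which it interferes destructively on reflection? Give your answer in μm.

0.235 μm

Top surface (1.0 → 1.49): reflection off a higher-index medium gives a half-wave phase shift.
At the lower boundary (n = 1.49 to n = 1.33) the reflected ray undergoes no phase shift.
Net: one phase inversion between the two reflected rays.
For dark reflection here: 2 n t = m λ.
The smallest nonzero thickness corresponds to m = 1: t = m λ / (2 n) = 1.00 × 699 / (2 × 1.49) = 235 nm.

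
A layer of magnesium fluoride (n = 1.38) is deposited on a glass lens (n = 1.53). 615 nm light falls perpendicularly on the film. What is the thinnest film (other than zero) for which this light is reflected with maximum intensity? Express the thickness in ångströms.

2228 Å

Top surface (1.0 → 1.38): reflection off a higher-index medium gives a half-wave phase shift.
Ray reflecting at the bottom interface goes from n = 1.38 toward n = 1.53: a half-wave phase shift.
Zero or two π shifts → no net half-wave offset.
So the condition for constructive reflection is 2 n t = m λ.
Minimum nonzero at m = 1: t = λ / (2 n) = 615 / (2 × 1.38) = 223 nm.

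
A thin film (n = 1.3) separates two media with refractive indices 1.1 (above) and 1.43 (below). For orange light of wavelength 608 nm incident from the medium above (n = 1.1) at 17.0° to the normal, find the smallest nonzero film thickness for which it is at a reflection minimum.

Top surface (1.1 → 1.3): reflection off a higher-index medium gives a half-wave phase shift.
At the lower boundary (n = 1.3 to n = 1.43) the reflected ray undergoes a half-wave phase shift.
Zero or two π shifts → no net half-wave offset.
So the condition for destructive reflection is 2 n t cos θ_r = (m + ½) λ.
Snell's law: 1.1 sin 17.0° = 1.3 sin θ_r → sin θ_r = 0.247, cos θ_r = 0.969.
Minimum at m = 0: t = λ / (4 n cos θ_r) = 608 / (4 × 1.3 × 0.969) = 121 nm.

121 nm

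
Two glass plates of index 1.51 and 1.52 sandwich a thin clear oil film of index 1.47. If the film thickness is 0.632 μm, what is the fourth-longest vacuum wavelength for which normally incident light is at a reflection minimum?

465 nm

Ray reflecting at the top interface goes from n = 1.51 toward n = 1.47: no phase shift.
Ray reflecting at the bottom interface goes from n = 1.47 toward n = 1.52: a half-wave phase shift.
The two reflections differ by half a wavelength.
So the condition for destructive reflection is 2 n t = m λ.
λ = 2 n t / m. The fourth-longest wavelength is m = 4: λ = 2 × 1.47 × 632 / 4.00 = 465 nm.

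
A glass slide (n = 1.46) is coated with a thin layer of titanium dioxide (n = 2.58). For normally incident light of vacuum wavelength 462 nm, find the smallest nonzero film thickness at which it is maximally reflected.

44.8 nm

At the upper boundary (n = 1.0 to n = 2.58) the reflected ray undergoes a half-wave phase shift.
Ray reflecting at the bottom interface goes from n = 2.58 toward n = 1.46: no phase shift.
Exactly one π shift → a net half-wave offset.
So the condition for constructive reflection is 2 n t = (m + ½) λ.
Minimum at m = 0: t = λ / (4 n) = 462 / (4 × 2.58) = 44.8 nm.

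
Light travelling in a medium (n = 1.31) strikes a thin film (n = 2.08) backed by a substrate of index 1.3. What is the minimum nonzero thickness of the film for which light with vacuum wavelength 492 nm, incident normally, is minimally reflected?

118 nm

At the upper boundary (n = 1.31 to n = 2.08) the reflected ray undergoes a half-wave phase shift.
At the lower boundary (n = 2.08 to n = 1.3) the reflected ray undergoes no phase shift.
The two reflections differ by half a wavelength.
For weak reflection here: 2 n t = m λ.
Minimum nonzero at m = 1: t = λ / (2 n) = 492 / (2 × 2.08) = 118 nm.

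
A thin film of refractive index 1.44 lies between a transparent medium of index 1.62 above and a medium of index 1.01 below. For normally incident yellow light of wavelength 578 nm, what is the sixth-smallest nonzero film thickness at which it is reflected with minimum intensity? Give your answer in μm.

1.10 μm

At the upper boundary (n = 1.62 to n = 1.44) the reflected ray undergoes no phase shift.
At the lower boundary (n = 1.44 to n = 1.01) the reflected ray undergoes no phase shift.
Net: no relative phase inversion (both shifts match).
With no net inversion, destructive interference in reflection requires 2 n t = (m + ½) λ.
The sixth-smallest nonzero thickness corresponds to m = 5: t = (m + ½) λ / (2 n) = 5.50 × 578 / (2 × 1.44) = 1104 nm.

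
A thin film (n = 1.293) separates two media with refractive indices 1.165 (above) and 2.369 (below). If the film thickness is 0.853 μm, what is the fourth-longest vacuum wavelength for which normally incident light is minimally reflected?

630 nm

Top surface (1.165 → 1.293): reflection off a higher-index medium gives a half-wave phase shift.
Ray reflecting at the bottom interface goes from n = 1.293 toward n = 2.369: a half-wave phase shift.
Net: no relative phase inversion (both shifts match).
So the condition for destructive reflection is 2 n t = (m + ½) λ.
λ = 2 n t / (m + ½). The fourth-longest wavelength is m = 3: λ = 2 × 1.293 × 853 / 3.50 = 630 nm.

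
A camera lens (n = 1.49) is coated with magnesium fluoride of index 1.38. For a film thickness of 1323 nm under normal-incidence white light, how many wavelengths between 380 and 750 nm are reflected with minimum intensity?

Ray reflecting at the top interface goes from n = 1.0 toward n = 1.38: a half-wave phase shift.
At the lower boundary (n = 1.38 to n = 1.49) the reflected ray undergoes a half-wave phase shift.
Zero or two π shifts → no net half-wave offset.
With no net inversion, destructive interference in reflection requires 2 n t = (m + ½) λ.
λ = 2 n t / (m + ½) = 3651 / (m + ½) nm.
m=4: 811 nm (IR); m=5: 664 nm (visible); m=6: 562 nm (visible); m=7: 487 nm (visible); m=8: 430 nm (visible); m=9: 384 nm (visible); m=10: 348 nm (UV).

5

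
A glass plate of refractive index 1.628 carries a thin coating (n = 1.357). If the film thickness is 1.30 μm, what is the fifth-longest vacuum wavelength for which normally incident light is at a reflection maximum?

At the upper boundary (n = 1.0 to n = 1.357) the reflected ray undergoes a half-wave phase shift.
At the lower boundary (n = 1.357 to n = 1.628) the reflected ray undergoes a half-wave phase shift.
The two reflections carry the same phase change, so no net offset.
For bright reflection here: 2 n t = m λ.
λ = 2 n t / m. The fifth-longest wavelength is m = 5: λ = 2 × 1.357 × 1300 / 5.00 = 706 nm.

706 nm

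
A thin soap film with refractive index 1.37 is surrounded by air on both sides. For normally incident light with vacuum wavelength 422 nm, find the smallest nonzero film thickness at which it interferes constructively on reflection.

Ray reflecting at the top interface goes from n = 1.0 toward n = 1.37: a half-wave phase shift.
At the lower boundary (n = 1.37 to n = 1.0) the reflected ray undergoes no phase shift.
Net: one phase inversion between the two reflected rays.
So the condition for constructive reflection is 2 n t = (m + ½) λ.
Minimum at m = 0: t = λ / (4 n) = 422 / (4 × 1.37) = 77.0 nm.

77.0 nm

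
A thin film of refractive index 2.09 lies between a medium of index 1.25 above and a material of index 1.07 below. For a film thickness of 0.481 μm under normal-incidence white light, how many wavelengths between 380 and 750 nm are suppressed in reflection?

3

At the upper boundary (n = 1.25 to n = 2.09) the reflected ray undergoes a half-wave phase shift.
At the lower boundary (n = 2.09 to n = 1.07) the reflected ray undergoes no phase shift.
Exactly one π shift → a net half-wave offset.
So the condition for destructive reflection is 2 n t = m λ.
λ = 2 n t / m = 2011 / m nm.
m=2: 1005 nm (IR); m=3: 670 nm (visible); m=4: 503 nm (visible); m=5: 402 nm (visible); m=6: 335 nm (UV).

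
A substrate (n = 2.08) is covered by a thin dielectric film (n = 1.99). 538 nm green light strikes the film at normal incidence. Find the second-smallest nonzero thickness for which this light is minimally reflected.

203 nm

At the upper boundary (n = 1.0 to n = 1.99) the reflected ray undergoes a half-wave phase shift.
At the lower boundary (n = 1.99 to n = 2.08) the reflected ray undergoes a half-wave phase shift.
The two reflections carry the same phase change, so no net offset.
So the condition for destructive reflection is 2 n t = (m + ½) λ.
The second-smallest nonzero thickness corresponds to m = 1: t = (m + ½) λ / (2 n) = 1.50 × 538 / (2 × 1.99) = 203 nm.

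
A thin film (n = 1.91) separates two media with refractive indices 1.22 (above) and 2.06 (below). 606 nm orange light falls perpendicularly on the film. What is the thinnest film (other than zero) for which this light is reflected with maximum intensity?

At the upper boundary (n = 1.22 to n = 1.91) the reflected ray undergoes a half-wave phase shift.
Ray reflecting at the bottom interface goes from n = 1.91 toward n = 2.06: a half-wave phase shift.
Net: no relative phase inversion (both shifts match).
For strong reflection here: 2 n t = m λ.
Minimum nonzero at m = 1: t = λ / (2 n) = 606 / (2 × 1.91) = 159 nm.

159 nm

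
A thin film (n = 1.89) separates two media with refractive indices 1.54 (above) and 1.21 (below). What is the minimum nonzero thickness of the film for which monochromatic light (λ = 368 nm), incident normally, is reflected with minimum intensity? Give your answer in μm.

At the upper boundary (n = 1.54 to n = 1.89) the reflected ray undergoes a half-wave phase shift.
Ray reflecting at the bottom interface goes from n = 1.89 toward n = 1.21: no phase shift.
Net: one phase inversion between the two reflected rays.
With one net inversion, destructive interference in reflection requires 2 n t = m λ.
Minimum nonzero at m = 1: t = λ / (2 n) = 368 / (2 × 1.89) = 97.4 nm.

0.0974 μm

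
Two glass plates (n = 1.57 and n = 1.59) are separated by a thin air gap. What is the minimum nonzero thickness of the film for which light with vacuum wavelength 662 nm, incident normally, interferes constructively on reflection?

Top surface (1.57 → 1.0): reflection off a lower-index medium gives no phase shift.
At the lower boundary (n = 1.0 to n = 1.59) the reflected ray undergoes a half-wave phase shift.
Net: one phase inversion between the two reflected rays.
For bright reflection here: 2 n t = (m + ½) λ.
Minimum at m = 0: t = λ / (4 n) = 662 / (4 × 1.0) = 166 nm.

166 nm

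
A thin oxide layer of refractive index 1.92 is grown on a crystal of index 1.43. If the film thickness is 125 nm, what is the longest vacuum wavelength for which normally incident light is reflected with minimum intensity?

480 nm

Top surface (1.0 → 1.92): reflection off a higher-index medium gives a half-wave phase shift.
At the lower boundary (n = 1.92 to n = 1.43) the reflected ray undergoes no phase shift.
Exactly one π shift → a net half-wave offset.
For minimum reflection here: 2 n t = m λ.
λ = 2 n t / m. The longest wavelength is m = 1: λ = 2 × 1.92 × 125 / 1.00 = 480 nm.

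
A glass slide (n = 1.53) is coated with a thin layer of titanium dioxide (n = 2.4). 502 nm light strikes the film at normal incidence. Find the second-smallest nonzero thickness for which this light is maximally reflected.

157 nm

Top surface (1.0 → 2.4): reflection off a higher-index medium gives a half-wave phase shift.
Ray reflecting at the bottom interface goes from n = 2.4 toward n = 1.53: no phase shift.
Exactly one π shift → a net half-wave offset.
So the condition for constructive reflection is 2 n t = (m + ½) λ.
The second-smallest nonzero thickness corresponds to m = 1: t = (m + ½) λ / (2 n) = 1.50 × 502 / (2 × 2.4) = 157 nm.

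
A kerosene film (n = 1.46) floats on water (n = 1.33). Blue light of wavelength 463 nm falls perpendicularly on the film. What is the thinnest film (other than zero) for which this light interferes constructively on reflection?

Ray reflecting at the top interface goes from n = 1.0 toward n = 1.46: a half-wave phase shift.
Bottom surface (1.46 → 1.33): reflection off a lower-index medium gives no phase shift.
Net: one phase inversion between the two reflected rays.
For bright reflection here: 2 n t = (m + ½) λ.
Minimum at m = 0: t = λ / (4 n) = 463 / (4 × 1.46) = 79.3 nm.

79.3 nm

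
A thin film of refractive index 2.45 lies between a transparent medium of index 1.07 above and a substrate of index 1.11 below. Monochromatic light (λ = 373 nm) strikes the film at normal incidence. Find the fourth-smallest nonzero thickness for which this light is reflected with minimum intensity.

Ray reflecting at the top interface goes from n = 1.07 toward n = 2.45: a half-wave phase shift.
Ray reflecting at the bottom interface goes from n = 2.45 toward n = 1.11: no phase shift.
Net: one phase inversion between the two reflected rays.
For dark reflection here: 2 n t = m λ.
The fourth-smallest nonzero thickness corresponds to m = 4: t = m λ / (2 n) = 4.00 × 373 / (2 × 2.45) = 304 nm.

304 nm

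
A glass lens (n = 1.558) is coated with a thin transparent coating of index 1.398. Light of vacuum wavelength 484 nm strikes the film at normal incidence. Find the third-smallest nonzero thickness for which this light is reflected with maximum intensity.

At the upper boundary (n = 1.0 to n = 1.398) the reflected ray undergoes a half-wave phase shift.
At the lower boundary (n = 1.398 to n = 1.558) the reflected ray undergoes a half-wave phase shift.
The two reflections carry the same phase change, so no net offset.
With no net inversion, constructive interference in reflection requires 2 n t = m λ.
The third-smallest nonzero thickness corresponds to m = 3: t = m λ / (2 n) = 3.00 × 484 / (2 × 1.398) = 519 nm.

519 nm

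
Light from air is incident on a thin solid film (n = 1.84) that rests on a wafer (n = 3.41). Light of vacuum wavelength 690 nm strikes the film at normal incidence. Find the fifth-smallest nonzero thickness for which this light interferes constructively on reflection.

938 nm

Top surface (1.0 → 1.84): reflection off a higher-index medium gives a half-wave phase shift.
Ray reflecting at the bottom interface goes from n = 1.84 toward n = 3.41: a half-wave phase shift.
Zero or two π shifts → no net half-wave offset.
With no net inversion, constructive interference in reflection requires 2 n t = m λ.
The fifth-smallest nonzero thickness corresponds to m = 5: t = m λ / (2 n) = 5.00 × 690 / (2 × 1.84) = 938 nm.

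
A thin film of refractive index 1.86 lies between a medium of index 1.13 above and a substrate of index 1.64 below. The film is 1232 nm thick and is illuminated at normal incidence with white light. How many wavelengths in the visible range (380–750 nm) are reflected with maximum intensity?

Top surface (1.13 → 1.86): reflection off a higher-index medium gives a half-wave phase shift.
At the lower boundary (n = 1.86 to n = 1.64) the reflected ray undergoes no phase shift.
Net: one phase inversion between the two reflected rays.
For strong reflection here: 2 n t = (m + ½) λ.
λ = 2 n t / (m + ½) = 4583 / (m + ½) nm.
m=5: 833 nm (IR); m=6: 705 nm (visible); m=7: 611 nm (visible); m=8: 539 nm (visible); m=9: 482 nm (visible); m=10: 436 nm (visible); m=11: 399 nm (visible); m=12: 367 nm (UV).

6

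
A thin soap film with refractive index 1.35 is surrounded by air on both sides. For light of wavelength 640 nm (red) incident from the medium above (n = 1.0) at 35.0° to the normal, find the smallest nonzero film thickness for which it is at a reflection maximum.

131 nm

At the upper boundary (n = 1.0 to n = 1.35) the reflected ray undergoes a half-wave phase shift.
At the lower boundary (n = 1.35 to n = 1.0) the reflected ray undergoes no phase shift.
Exactly one π shift → a net half-wave offset.
With one net inversion, constructive interference in reflection requires 2 n t cos θ_r = (m + ½) λ.
Snell's law: 1.0 sin 35.0° = 1.35 sin θ_r → sin θ_r = 0.425, cos θ_r = 0.905.
Minimum at m = 0: t = λ / (4 n cos θ_r) = 640 / (4 × 1.35 × 0.905) = 131 nm.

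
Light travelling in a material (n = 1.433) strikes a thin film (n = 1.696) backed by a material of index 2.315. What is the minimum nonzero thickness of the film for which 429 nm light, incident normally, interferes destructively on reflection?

63.2 nm

Top surface (1.433 → 1.696): reflection off a higher-index medium gives a half-wave phase shift.
Bottom surface (1.696 → 2.315): reflection off a higher-index medium gives a half-wave phase shift.
Net: no relative phase inversion (both shifts match).
With no net inversion, destructive interference in reflection requires 2 n t = (m + ½) λ.
Minimum at m = 0: t = λ / (4 n) = 429 / (4 × 1.696) = 63.2 nm.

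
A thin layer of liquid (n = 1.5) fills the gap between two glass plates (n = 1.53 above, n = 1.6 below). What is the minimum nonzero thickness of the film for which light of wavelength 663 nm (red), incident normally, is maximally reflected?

At the upper boundary (n = 1.53 to n = 1.5) the reflected ray undergoes no phase shift.
Ray reflecting at the bottom interface goes from n = 1.5 toward n = 1.6: a half-wave phase shift.
Exactly one π shift → a net half-wave offset.
For maximum reflection here: 2 n t = (m + ½) λ.
Minimum at m = 0: t = λ / (4 n) = 663 / (4 × 1.5) = 111 nm.

111 nm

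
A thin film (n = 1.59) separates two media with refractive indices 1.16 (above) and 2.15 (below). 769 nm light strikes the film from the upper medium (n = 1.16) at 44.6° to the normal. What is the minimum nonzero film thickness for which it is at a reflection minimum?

141 nm

At the upper boundary (n = 1.16 to n = 1.59) the reflected ray undergoes a half-wave phase shift.
Bottom surface (1.59 → 2.15): reflection off a higher-index medium gives a half-wave phase shift.
Net: no relative phase inversion (both shifts match).
For dark reflection here: 2 n t cos θ_r = (m + ½) λ.
Snell's law: 1.16 sin 44.6° = 1.59 sin θ_r → sin θ_r = 0.512, cos θ_r = 0.859.
Minimum at m = 0: t = λ / (4 n cos θ_r) = 769 / (4 × 1.59 × 0.859) = 141 nm.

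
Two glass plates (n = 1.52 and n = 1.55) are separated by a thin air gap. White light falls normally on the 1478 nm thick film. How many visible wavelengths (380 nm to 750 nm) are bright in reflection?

Ray reflecting at the top interface goes from n = 1.52 toward n = 1.0: no phase shift.
Bottom surface (1.0 → 1.55): reflection off a higher-index medium gives a half-wave phase shift.
The two reflections differ by half a wavelength.
With one net inversion, constructive interference in reflection requires 2 n t = (m + ½) λ.
λ = 2 n t / (m + ½) = 2956 / (m + ½) nm.
m=3: 845 nm (IR); m=4: 657 nm (visible); m=5: 537 nm (visible); m=6: 455 nm (visible); m=7: 394 nm (visible); m=8: 348 nm (UV).

4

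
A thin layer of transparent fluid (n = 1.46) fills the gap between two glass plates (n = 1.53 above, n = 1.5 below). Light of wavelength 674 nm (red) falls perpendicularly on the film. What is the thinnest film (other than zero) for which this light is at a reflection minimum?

Ray reflecting at the top interface goes from n = 1.53 toward n = 1.46: no phase shift.
Ray reflecting at the bottom interface goes from n = 1.46 toward n = 1.5: a half-wave phase shift.
Exactly one π shift → a net half-wave offset.
For minimum reflection here: 2 n t = m λ.
Minimum nonzero at m = 1: t = λ / (2 n) = 674 / (2 × 1.46) = 231 nm.

231 nm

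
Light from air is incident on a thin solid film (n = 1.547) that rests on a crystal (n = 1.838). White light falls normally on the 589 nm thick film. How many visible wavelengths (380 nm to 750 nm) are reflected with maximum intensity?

2

Top surface (1.0 → 1.547): reflection off a higher-index medium gives a half-wave phase shift.
At the lower boundary (n = 1.547 to n = 1.838) the reflected ray undergoes a half-wave phase shift.
The two reflections carry the same phase change, so no net offset.
With no net inversion, constructive interference in reflection requires 2 n t = m λ.
λ = 2 n t / m = 1822 / m nm.
m=2: 911 nm (IR); m=3: 607 nm (visible); m=4: 456 nm (visible); m=5: 364 nm (UV).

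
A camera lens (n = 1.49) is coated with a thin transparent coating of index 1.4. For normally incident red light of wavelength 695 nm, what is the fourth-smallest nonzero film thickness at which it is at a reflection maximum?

993 nm

At the upper boundary (n = 1.0 to n = 1.4) the reflected ray undergoes a half-wave phase shift.
At the lower boundary (n = 1.4 to n = 1.49) the reflected ray undergoes a half-wave phase shift.
Zero or two π shifts → no net half-wave offset.
So the condition for constructive reflection is 2 n t = m λ.
The fourth-smallest nonzero thickness corresponds to m = 4: t = m λ / (2 n) = 4.00 × 695 / (2 × 1.4) = 993 nm.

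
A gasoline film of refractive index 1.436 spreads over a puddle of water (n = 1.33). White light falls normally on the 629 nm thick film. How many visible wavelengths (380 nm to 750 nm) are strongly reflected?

Ray reflecting at the top interface goes from n = 1.0 toward n = 1.436: a half-wave phase shift.
At the lower boundary (n = 1.436 to n = 1.33) the reflected ray undergoes no phase shift.
Exactly one π shift → a net half-wave offset.
With one net inversion, constructive interference in reflection requires 2 n t = (m + ½) λ.
λ = 2 n t / (m + ½) = 1806 / (m + ½) nm.
m=1: 1204 nm (IR); m=2: 723 nm (visible); m=3: 516 nm (visible); m=4: 401 nm (visible); m=5: 328 nm (UV).

3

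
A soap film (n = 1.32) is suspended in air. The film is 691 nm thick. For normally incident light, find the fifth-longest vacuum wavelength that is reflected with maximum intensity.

Top surface (1.0 → 1.32): reflection off a higher-index medium gives a half-wave phase shift.
Ray reflecting at the bottom interface goes from n = 1.32 toward n = 1.0: no phase shift.
Net: one phase inversion between the two reflected rays.
For strong reflection here: 2 n t = (m + ½) λ.
λ = 2 n t / (m + ½). The fifth-longest wavelength is m = 4: λ = 2 × 1.32 × 691 / 4.50 = 405 nm.

405 nm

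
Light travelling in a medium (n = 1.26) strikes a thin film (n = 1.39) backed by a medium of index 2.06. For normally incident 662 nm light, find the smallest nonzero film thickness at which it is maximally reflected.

Ray reflecting at the top interface goes from n = 1.26 toward n = 1.39: a half-wave phase shift.
Bottom surface (1.39 → 2.06): reflection off a higher-index medium gives a half-wave phase shift.
Net: no relative phase inversion (both shifts match).
For bright reflection here: 2 n t = m λ.
Minimum nonzero at m = 1: t = λ / (2 n) = 662 / (2 × 1.39) = 238 nm.

238 nm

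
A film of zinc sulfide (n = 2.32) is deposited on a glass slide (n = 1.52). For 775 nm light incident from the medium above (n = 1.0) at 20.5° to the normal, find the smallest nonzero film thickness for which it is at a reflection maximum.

At the upper boundary (n = 1.0 to n = 2.32) the reflected ray undergoes a half-wave phase shift.
At the lower boundary (n = 2.32 to n = 1.52) the reflected ray undergoes no phase shift.
The two reflections differ by half a wavelength.
So the condition for constructive reflection is 2 n t cos θ_r = (m + ½) λ.
Snell's law: 1.0 sin 20.5° = 2.32 sin θ_r → sin θ_r = 0.151, cos θ_r = 0.989.
Minimum at m = 0: t = λ / (4 n cos θ_r) = 775 / (4 × 2.32 × 0.989) = 84.5 nm.

84.5 nm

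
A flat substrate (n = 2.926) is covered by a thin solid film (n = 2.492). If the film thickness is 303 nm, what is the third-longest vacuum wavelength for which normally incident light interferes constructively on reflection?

At the upper boundary (n = 1.0 to n = 2.492) the reflected ray undergoes a half-wave phase shift.
Ray reflecting at the bottom interface goes from n = 2.492 toward n = 2.926: a half-wave phase shift.
The two reflections carry the same phase change, so no net offset.
With no net inversion, constructive interference in reflection requires 2 n t = m λ.
λ = 2 n t / m. The third-longest wavelength is m = 3: λ = 2 × 2.492 × 303 / 3.00 = 503 nm.

503 nm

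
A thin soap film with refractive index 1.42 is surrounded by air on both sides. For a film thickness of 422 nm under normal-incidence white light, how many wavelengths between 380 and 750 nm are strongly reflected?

At the upper boundary (n = 1.0 to n = 1.42) the reflected ray undergoes a half-wave phase shift.
Bottom surface (1.42 → 1.0): reflection off a lower-index medium gives no phase shift.
Net: one phase inversion between the two reflected rays.
For strong reflection here: 2 n t = (m + ½) λ.
λ = 2 n t / (m + ½) = 1198 / (m + ½) nm.
m=1: 799 nm (IR); m=2: 479 nm (visible); m=3: 342 nm (UV).

1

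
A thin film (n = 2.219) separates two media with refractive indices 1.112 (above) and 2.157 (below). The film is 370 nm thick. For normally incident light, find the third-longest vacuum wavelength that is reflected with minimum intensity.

547 nm

Top surface (1.112 → 2.219): reflection off a higher-index medium gives a half-wave phase shift.
Ray reflecting at the bottom interface goes from n = 2.219 toward n = 2.157: no phase shift.
Exactly one π shift → a net half-wave offset.
With one net inversion, destructive interference in reflection requires 2 n t = m λ.
λ = 2 n t / m. The third-longest wavelength is m = 3: λ = 2 × 2.219 × 370 / 3.00 = 547 nm.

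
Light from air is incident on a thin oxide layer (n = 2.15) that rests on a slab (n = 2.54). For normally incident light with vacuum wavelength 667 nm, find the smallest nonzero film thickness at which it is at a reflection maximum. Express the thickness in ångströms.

At the upper boundary (n = 1.0 to n = 2.15) the reflected ray undergoes a half-wave phase shift.
At the lower boundary (n = 2.15 to n = 2.54) the reflected ray undergoes a half-wave phase shift.
Zero or two π shifts → no net half-wave offset.
For strong reflection here: 2 n t = m λ.
Minimum nonzero at m = 1: t = λ / (2 n) = 667 / (2 × 2.15) = 155 nm.

1551 Å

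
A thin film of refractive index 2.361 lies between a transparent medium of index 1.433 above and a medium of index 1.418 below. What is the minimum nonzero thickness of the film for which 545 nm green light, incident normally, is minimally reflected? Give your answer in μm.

0.115 μm

Ray reflecting at the top interface goes from n = 1.433 toward n = 2.361: a half-wave phase shift.
Bottom surface (2.361 → 1.418): reflection off a lower-index medium gives no phase shift.
The two reflections differ by half a wavelength.
For weak reflection here: 2 n t = m λ.
Minimum nonzero at m = 1: t = λ / (2 n) = 545 / (2 × 2.361) = 115 nm.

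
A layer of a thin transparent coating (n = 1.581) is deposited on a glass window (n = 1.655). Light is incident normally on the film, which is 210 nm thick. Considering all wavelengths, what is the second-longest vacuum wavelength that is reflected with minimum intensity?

443 nm

At the upper boundary (n = 1.0 to n = 1.581) the reflected ray undergoes a half-wave phase shift.
At the lower boundary (n = 1.581 to n = 1.655) the reflected ray undergoes a half-wave phase shift.
The two reflections carry the same phase change, so no net offset.
So the condition for destructive reflection is 2 n t = (m + ½) λ.
λ = 2 n t / (m + ½). The second-longest wavelength is m = 1: λ = 2 × 1.581 × 210 / 1.50 = 443 nm.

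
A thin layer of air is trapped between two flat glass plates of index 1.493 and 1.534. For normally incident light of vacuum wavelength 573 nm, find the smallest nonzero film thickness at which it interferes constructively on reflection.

143 nm

At the upper boundary (n = 1.493 to n = 1.0) the reflected ray undergoes no phase shift.
Ray reflecting at the bottom interface goes from n = 1.0 toward n = 1.534: a half-wave phase shift.
Net: one phase inversion between the two reflected rays.
For bright reflection here: 2 n t = (m + ½) λ.
Minimum at m = 0: t = λ / (4 n) = 573 / (4 × 1.0) = 143 nm.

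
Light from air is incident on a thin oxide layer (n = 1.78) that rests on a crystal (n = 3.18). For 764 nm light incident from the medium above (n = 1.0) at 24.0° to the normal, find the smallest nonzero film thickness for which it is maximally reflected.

220 nm

At the upper boundary (n = 1.0 to n = 1.78) the reflected ray undergoes a half-wave phase shift.
Ray reflecting at the bottom interface goes from n = 1.78 toward n = 3.18: a half-wave phase shift.
Net: no relative phase inversion (both shifts match).
So the condition for constructive reflection is 2 n t cos θ_r = m λ.
Snell's law: 1.0 sin 24.0° = 1.78 sin θ_r → sin θ_r = 0.229, cos θ_r = 0.974.
Minimum nonzero at m = 1: t = λ / (2 n cos θ_r) = 764 / (2 × 1.78 × 0.974) = 220 nm.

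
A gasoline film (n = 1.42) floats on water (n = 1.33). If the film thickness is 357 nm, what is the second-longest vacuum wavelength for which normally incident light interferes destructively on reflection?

507 nm

Top surface (1.0 → 1.42): reflection off a higher-index medium gives a half-wave phase shift.
At the lower boundary (n = 1.42 to n = 1.33) the reflected ray undergoes no phase shift.
Exactly one π shift → a net half-wave offset.
So the condition for destructive reflection is 2 n t = m λ.
λ = 2 n t / m. The second-longest wavelength is m = 2: λ = 2 × 1.42 × 357 / 2.00 = 507 nm.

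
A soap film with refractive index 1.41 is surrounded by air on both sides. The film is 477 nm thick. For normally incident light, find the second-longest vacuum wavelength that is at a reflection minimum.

Ray reflecting at the top interface goes from n = 1.0 toward n = 1.41: a half-wave phase shift.
Ray reflecting at the bottom interface goes from n = 1.41 toward n = 1.0: no phase shift.
Net: one phase inversion between the two reflected rays.
So the condition for destructive reflection is 2 n t = m λ.
λ = 2 n t / m. The second-longest wavelength is m = 2: λ = 2 × 1.41 × 477 / 2.00 = 673 nm.

673 nm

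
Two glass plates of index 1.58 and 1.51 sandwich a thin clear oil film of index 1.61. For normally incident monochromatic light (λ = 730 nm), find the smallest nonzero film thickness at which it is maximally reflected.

At the upper boundary (n = 1.58 to n = 1.61) the reflected ray undergoes a half-wave phase shift.
At the lower boundary (n = 1.61 to n = 1.51) the reflected ray undergoes no phase shift.
Exactly one π shift → a net half-wave offset.
So the condition for constructive reflection is 2 n t = (m + ½) λ.
Minimum at m = 0: t = λ / (4 n) = 730 / (4 × 1.61) = 113 nm.

113 nm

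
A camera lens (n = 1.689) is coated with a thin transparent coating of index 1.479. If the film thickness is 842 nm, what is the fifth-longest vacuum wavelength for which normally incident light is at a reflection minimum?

553 nm

Ray reflecting at the top interface goes from n = 1.0 toward n = 1.479: a half-wave phase shift.
At the lower boundary (n = 1.479 to n = 1.689) the reflected ray undergoes a half-wave phase shift.
The two reflections carry the same phase change, so no net offset.
For minimum reflection here: 2 n t = (m + ½) λ.
λ = 2 n t / (m + ½). The fifth-longest wavelength is m = 4: λ = 2 × 1.479 × 842 / 4.50 = 553 nm.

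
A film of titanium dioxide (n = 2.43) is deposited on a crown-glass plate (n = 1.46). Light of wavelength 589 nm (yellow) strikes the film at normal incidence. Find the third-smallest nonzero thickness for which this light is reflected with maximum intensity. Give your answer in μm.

0.303 μm

Top surface (1.0 → 2.43): reflection off a higher-index medium gives a half-wave phase shift.
Ray reflecting at the bottom interface goes from n = 2.43 toward n = 1.46: no phase shift.
Exactly one π shift → a net half-wave offset.
With one net inversion, constructive interference in reflection requires 2 n t = (m + ½) λ.
The third-smallest nonzero thickness corresponds to m = 2: t = (m + ½) λ / (2 n) = 2.50 × 589 / (2 × 2.43) = 303 nm.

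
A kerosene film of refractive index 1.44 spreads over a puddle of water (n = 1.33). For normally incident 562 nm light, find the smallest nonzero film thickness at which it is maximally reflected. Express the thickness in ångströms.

Ray reflecting at the top interface goes from n = 1.0 toward n = 1.44: a half-wave phase shift.
Bottom surface (1.44 → 1.33): reflection off a lower-index medium gives no phase shift.
Net: one phase inversion between the two reflected rays.
For strong reflection here: 2 n t = (m + ½) λ.
Minimum at m = 0: t = λ / (4 n) = 562 / (4 × 1.44) = 97.6 nm.

976 Å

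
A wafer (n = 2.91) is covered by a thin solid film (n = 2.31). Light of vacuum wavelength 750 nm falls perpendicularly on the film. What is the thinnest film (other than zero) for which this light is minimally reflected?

81.2 nm

At the upper boundary (n = 1.0 to n = 2.31) the reflected ray undergoes a half-wave phase shift.
Ray reflecting at the bottom interface goes from n = 2.31 toward n = 2.91: a half-wave phase shift.
The two reflections carry the same phase change, so no net offset.
For weak reflection here: 2 n t = (m + ½) λ.
Minimum at m = 0: t = λ / (4 n) = 750 / (4 × 2.31) = 81.2 nm.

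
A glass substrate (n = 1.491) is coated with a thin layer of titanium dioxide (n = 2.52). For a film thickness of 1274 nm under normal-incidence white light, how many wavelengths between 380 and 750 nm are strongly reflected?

8

Top surface (1.0 → 2.52): reflection off a higher-index medium gives a half-wave phase shift.
At the lower boundary (n = 2.52 to n = 1.491) the reflected ray undergoes no phase shift.
Net: one phase inversion between the two reflected rays.
With one net inversion, constructive interference in reflection requires 2 n t = (m + ½) λ.
λ = 2 n t / (m + ½) = 6421 / (m + ½) nm.
m=8: 755 nm (IR); m=9: 676 nm (visible); m=10: 612 nm (visible); m=11: 558 nm (visible); m=12: 514 nm (visible); m=13: 476 nm (visible); m=14: 443 nm (visible); m=15: 414 nm (visible); m=16: 389 nm (visible); m=17: 367 nm (UV).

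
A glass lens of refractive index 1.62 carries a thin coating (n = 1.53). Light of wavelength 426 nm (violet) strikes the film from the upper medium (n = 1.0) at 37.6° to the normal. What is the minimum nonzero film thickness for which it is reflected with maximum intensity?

152 nm

At the upper boundary (n = 1.0 to n = 1.53) the reflected ray undergoes a half-wave phase shift.
Ray reflecting at the bottom interface goes from n = 1.53 toward n = 1.62: a half-wave phase shift.
The two reflections carry the same phase change, so no net offset.
With no net inversion, constructive interference in reflection requires 2 n t cos θ_r = m λ.
Snell's law: 1.0 sin 37.6° = 1.53 sin θ_r → sin θ_r = 0.399, cos θ_r = 0.917.
Minimum nonzero at m = 1: t = λ / (2 n cos θ_r) = 426 / (2 × 1.53 × 0.917) = 152 nm.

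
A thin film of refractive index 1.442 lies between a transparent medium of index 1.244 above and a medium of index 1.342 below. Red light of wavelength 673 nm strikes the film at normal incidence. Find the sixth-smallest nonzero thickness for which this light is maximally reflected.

At the upper boundary (n = 1.244 to n = 1.442) the reflected ray undergoes a half-wave phase shift.
Ray reflecting at the bottom interface goes from n = 1.442 toward n = 1.342: no phase shift.
The two reflections differ by half a wavelength.
So the condition for constructive reflection is 2 n t = (m + ½) λ.
The sixth-smallest nonzero thickness corresponds to m = 5: t = (m + ½) λ / (2 n) = 5.50 × 673 / (2 × 1.442) = 1283 nm.

1283 nm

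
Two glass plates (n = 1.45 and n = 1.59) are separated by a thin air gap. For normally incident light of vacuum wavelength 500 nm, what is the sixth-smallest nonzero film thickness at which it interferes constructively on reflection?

1375 nm

At the upper boundary (n = 1.45 to n = 1.0) the reflected ray undergoes no phase shift.
At the lower boundary (n = 1.0 to n = 1.59) the reflected ray undergoes a half-wave phase shift.
Exactly one π shift → a net half-wave offset.
With one net inversion, constructive interference in reflection requires 2 n t = (m + ½) λ.
The sixth-smallest nonzero thickness corresponds to m = 5: t = (m + ½) λ / (2 n) = 5.50 × 500 / (2 × 1.0) = 1375 nm.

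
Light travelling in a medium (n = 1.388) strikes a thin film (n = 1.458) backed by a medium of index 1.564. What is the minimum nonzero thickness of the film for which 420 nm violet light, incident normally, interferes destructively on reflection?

Ray reflecting at the top interface goes from n = 1.388 toward n = 1.458: a half-wave phase shift.
At the lower boundary (n = 1.458 to n = 1.564) the reflected ray undergoes a half-wave phase shift.
Net: no relative phase inversion (both shifts match).
With no net inversion, destructive interference in reflection requires 2 n t = (m + ½) λ.
Minimum at m = 0: t = λ / (4 n) = 420 / (4 × 1.458) = 72.0 nm.

72.0 nm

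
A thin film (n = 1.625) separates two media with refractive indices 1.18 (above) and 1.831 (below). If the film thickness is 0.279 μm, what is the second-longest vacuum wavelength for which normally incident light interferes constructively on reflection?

453 nm

Top surface (1.18 → 1.625): reflection off a higher-index medium gives a half-wave phase shift.
Ray reflecting at the bottom interface goes from n = 1.625 toward n = 1.831: a half-wave phase shift.
Net: no relative phase inversion (both shifts match).
So the condition for constructive reflection is 2 n t = m λ.
λ = 2 n t / m. The second-longest wavelength is m = 2: λ = 2 × 1.625 × 279 / 2.00 = 453 nm.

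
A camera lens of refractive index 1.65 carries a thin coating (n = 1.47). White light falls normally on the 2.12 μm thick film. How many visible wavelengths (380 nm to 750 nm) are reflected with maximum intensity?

8

Ray reflecting at the top interface goes from n = 1.0 toward n = 1.47: a half-wave phase shift.
Ray reflecting at the bottom interface goes from n = 1.47 toward n = 1.65: a half-wave phase shift.
Zero or two π shifts → no net half-wave offset.
With no net inversion, constructive interference in reflection requires 2 n t = m λ.
λ = 2 n t / m = 6233 / m nm.
m=8: 779 nm (IR); m=9: 693 nm (visible); m=10: 623 nm (visible); m=11: 567 nm (visible); m=12: 519 nm (visible); m=13: 479 nm (visible); m=14: 445 nm (visible); m=15: 416 nm (visible); m=16: 390 nm (visible); m=17: 367 nm (UV).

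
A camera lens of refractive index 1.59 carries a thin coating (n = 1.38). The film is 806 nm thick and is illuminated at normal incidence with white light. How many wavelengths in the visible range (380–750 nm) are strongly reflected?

3

At the upper boundary (n = 1.0 to n = 1.38) the reflected ray undergoes a half-wave phase shift.
Bottom surface (1.38 → 1.59): reflection off a higher-index medium gives a half-wave phase shift.
Zero or two π shifts → no net half-wave offset.
For maximum reflection here: 2 n t = m λ.
λ = 2 n t / m = 2225 / m nm.
m=2: 1112 nm (IR); m=3: 742 nm (visible); m=4: 556 nm (visible); m=5: 445 nm (visible); m=6: 371 nm (UV).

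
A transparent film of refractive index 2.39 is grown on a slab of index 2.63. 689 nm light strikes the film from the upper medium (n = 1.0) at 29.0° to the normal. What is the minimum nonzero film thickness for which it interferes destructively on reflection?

Top surface (1.0 → 2.39): reflection off a higher-index medium gives a half-wave phase shift.
Bottom surface (2.39 → 2.63): reflection off a higher-index medium gives a half-wave phase shift.
The two reflections carry the same phase change, so no net offset.
So the condition for destructive reflection is 2 n t cos θ_r = (m + ½) λ.
Snell's law: 1.0 sin 29.0° = 2.39 sin θ_r → sin θ_r = 0.203, cos θ_r = 0.979.
Minimum at m = 0: t = λ / (4 n cos θ_r) = 689 / (4 × 2.39 × 0.979) = 73.6 nm.

73.6 nm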